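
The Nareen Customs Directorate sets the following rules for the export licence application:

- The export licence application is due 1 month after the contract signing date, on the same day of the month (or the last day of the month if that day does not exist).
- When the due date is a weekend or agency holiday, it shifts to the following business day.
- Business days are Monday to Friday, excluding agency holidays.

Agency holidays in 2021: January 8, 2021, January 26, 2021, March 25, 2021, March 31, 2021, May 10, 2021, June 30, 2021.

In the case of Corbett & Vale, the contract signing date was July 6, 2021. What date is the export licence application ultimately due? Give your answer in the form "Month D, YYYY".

1 month from July 6, 2021 is August 6, 2021.
August 6, 2021 is a Friday and not a listed holiday, so it stands.
Final deadline: August 6, 2021.

August 6, 2021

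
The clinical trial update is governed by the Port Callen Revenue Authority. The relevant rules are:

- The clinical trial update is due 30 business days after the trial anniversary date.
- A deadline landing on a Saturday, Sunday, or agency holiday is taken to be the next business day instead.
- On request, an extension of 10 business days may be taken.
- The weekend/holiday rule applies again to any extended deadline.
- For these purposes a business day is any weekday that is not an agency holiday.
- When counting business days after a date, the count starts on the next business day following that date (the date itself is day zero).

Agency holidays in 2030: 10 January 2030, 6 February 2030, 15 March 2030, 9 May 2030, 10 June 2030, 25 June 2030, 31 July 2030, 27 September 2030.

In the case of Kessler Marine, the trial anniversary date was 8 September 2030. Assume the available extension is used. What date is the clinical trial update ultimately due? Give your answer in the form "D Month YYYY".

4 November 2030

Counting 30 business days after 8 September 2030 (skipping weekends and listed holidays) reaches 21 October 2030.
21 October 2030 (Monday) is already a business day.
Counting 10 further business days from 21 October 2030 reaches 4 November 2030.
4 November 2030 falls on a Monday, which is a business day, so no adjustment is needed.
Final deadline: 4 November 2030.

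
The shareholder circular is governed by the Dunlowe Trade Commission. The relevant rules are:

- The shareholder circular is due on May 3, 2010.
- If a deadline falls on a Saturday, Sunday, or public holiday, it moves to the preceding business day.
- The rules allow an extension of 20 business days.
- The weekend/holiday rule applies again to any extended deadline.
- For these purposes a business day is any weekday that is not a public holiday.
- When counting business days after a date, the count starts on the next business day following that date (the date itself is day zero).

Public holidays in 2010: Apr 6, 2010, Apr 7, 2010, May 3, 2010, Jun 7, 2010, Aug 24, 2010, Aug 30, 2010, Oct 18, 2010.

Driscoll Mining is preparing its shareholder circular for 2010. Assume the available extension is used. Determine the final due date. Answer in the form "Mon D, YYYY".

May 31, 2010

The statutory due date is May 3, 2010.
May 3, 2010 is a listed holiday; the preceding business day is Apr 30, 2010 (Friday).
The 20-business-day extension runs from Apr 30, 2010 to May 31, 2010.
May 31, 2010 falls on a Monday, which is a business day, so no adjustment is needed.
Final deadline: May 31, 2010.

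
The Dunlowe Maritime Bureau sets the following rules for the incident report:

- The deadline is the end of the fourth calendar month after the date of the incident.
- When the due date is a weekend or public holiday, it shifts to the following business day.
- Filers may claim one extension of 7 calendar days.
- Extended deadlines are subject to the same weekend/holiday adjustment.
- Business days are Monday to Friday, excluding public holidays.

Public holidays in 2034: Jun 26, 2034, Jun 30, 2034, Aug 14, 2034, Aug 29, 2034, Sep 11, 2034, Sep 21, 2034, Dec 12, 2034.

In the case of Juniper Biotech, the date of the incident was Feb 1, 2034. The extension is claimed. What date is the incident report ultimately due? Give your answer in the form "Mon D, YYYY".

Jul 10, 2034

4 months after Feb 1, 2034 is June 2034; that month ends on Jun 30, 2034.
Jun 30, 2034 falls on a listed holiday. Rolling to the next business day gives Jul 3, 2034, a Monday.
Add the 7 calendar-day extension to Jul 3, 2034: Jul 10, 2034.
Since Jul 10, 2034 is a Monday and not a holiday, the date is unchanged.
Final deadline: Jul 10, 2034.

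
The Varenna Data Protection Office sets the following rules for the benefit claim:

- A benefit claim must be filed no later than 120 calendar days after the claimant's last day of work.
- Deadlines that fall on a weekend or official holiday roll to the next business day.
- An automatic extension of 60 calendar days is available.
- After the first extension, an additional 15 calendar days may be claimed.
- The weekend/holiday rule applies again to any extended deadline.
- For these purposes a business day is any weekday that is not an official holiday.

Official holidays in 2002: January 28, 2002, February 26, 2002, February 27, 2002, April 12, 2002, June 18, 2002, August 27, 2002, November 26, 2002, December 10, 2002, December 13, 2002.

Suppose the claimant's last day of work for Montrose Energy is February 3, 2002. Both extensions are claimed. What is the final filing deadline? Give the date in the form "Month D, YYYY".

Adding 120 calendar days to February 3, 2002 gives June 3, 2002.
Since June 3, 2002 is a Monday and not a holiday, the date is unchanged.
Add the 60 calendar-day extension to June 3, 2002: August 2, 2002.
August 2, 2002 falls on a Friday, which is a business day, so no adjustment is needed.
Applying the 15-calendar-day extension: August 2, 2002 + 15 days = August 17, 2002.
August 17, 2002 is a Saturday, so it moves to the next business day, August 19, 2002 (Monday).
The final due date is August 19, 2002.

August 19, 2002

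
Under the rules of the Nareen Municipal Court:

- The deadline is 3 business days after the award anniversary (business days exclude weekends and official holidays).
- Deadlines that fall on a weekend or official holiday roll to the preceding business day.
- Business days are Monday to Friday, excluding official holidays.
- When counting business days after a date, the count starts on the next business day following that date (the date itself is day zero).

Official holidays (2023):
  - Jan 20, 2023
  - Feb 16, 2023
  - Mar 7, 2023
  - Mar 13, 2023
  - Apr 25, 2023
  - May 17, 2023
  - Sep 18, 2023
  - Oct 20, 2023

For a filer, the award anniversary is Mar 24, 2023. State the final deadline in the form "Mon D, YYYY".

Counting 3 business days after Mar 24, 2023 (skipping weekends and listed holidays) reaches Mar 29, 2023.
Since Mar 29, 2023 is a Wednesday and not a holiday, the date is unchanged.
So the filing is due Mar 29, 2023.

Mar 29, 2023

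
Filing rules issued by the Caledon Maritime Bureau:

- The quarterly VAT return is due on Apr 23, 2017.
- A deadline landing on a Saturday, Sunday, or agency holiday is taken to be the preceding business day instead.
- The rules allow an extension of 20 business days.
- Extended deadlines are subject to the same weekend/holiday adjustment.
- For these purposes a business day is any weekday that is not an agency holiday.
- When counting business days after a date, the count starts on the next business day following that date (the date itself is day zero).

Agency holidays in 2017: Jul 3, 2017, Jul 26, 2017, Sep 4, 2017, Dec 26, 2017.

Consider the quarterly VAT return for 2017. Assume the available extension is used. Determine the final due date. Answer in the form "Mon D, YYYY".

The stated deadline is Apr 23, 2017.
Apr 23, 2017 falls on a Sunday. Rolling to the preceding business day gives Apr 21, 2017, a Friday.
Counting 20 further business days from Apr 21, 2017 reaches May 19, 2017.
May 19, 2017 (Friday) is already a business day.
Final deadline: May 19, 2017.

May 19, 2017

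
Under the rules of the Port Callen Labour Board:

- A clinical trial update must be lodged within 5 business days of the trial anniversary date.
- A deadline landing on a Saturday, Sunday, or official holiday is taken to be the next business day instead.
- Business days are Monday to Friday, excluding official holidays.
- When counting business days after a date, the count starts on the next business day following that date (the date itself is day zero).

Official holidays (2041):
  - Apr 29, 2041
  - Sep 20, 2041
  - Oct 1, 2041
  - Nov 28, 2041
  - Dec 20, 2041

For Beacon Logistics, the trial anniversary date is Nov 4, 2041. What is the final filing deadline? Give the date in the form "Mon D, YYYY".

Starting the day after Nov 4, 2041 and counting 5 business days lands on Nov 11, 2041.
Nov 11, 2041 (Monday) is already a business day.
Deadline: Nov 11, 2041.

Nov 11, 2041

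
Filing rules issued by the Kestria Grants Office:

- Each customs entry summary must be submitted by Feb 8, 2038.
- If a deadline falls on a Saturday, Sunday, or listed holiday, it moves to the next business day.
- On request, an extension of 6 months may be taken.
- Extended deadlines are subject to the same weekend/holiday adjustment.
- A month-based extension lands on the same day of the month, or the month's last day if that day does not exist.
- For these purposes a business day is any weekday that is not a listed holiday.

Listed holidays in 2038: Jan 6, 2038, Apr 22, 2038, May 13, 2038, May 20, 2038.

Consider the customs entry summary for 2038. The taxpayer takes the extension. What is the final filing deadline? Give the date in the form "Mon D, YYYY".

The stated deadline is Feb 8, 2038.
Since Feb 8, 2038 is a Monday and not a holiday, the date is unchanged.
Applying the 6 months extension: 6 months after Feb 8, 2038 is Aug 8, 2038.
Because Aug 8, 2038 is a Sunday, the deadline becomes Aug 9, 2038 (Monday).
The final due date is Aug 9, 2038.

Aug 9, 2038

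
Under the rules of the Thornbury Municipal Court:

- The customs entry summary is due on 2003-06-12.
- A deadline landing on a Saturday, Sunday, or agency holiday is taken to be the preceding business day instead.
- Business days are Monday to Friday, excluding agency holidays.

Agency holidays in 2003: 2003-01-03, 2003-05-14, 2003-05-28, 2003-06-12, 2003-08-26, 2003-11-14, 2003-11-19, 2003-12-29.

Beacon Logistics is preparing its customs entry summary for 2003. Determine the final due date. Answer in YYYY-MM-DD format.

The statutory due date is 2003-06-12.
Because 2003-06-12 is a listed holiday, the deadline becomes 2003-06-11 (Wednesday).
So the filing is due 2003-06-11.

2003-06-11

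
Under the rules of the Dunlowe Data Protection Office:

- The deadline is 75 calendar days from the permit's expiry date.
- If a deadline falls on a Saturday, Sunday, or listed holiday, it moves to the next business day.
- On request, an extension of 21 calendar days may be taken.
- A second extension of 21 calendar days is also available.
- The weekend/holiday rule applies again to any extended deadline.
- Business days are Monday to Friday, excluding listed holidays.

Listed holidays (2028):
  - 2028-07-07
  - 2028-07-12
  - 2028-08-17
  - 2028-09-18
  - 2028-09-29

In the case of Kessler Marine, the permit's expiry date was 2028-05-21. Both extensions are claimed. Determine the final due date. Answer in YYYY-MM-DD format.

From 2028-05-21, 75 calendar days later is 2028-08-04.
2028-08-04 (Friday) is already a business day.
Add the 21 calendar-day extension to 2028-08-04: 2028-08-25.
2028-08-25 is a Friday and not a listed holiday, so it stands.
With the 21-day extension, 2028-08-25 becomes 2028-09-15.
Since 2028-09-15 is a Friday and not a holiday, the date is unchanged.
Final deadline: 2028-09-15.

2028-09-15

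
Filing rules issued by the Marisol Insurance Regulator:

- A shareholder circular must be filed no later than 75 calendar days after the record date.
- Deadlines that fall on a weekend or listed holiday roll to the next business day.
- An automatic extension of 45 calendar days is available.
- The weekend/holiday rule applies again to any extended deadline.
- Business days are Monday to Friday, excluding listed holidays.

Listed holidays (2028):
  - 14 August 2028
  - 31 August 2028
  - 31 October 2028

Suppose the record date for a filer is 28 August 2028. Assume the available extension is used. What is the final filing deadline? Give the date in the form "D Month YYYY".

75 calendar days after 28 August 2028 is 11 November 2028.
Because 11 November 2028 is a Saturday, the deadline becomes 13 November 2028 (Monday).
Applying the 45-calendar-day extension: 13 November 2028 + 45 days = 28 December 2028.
28 December 2028 is a Thursday and not a listed holiday, so it stands.
Final deadline: 28 December 2028.

28 December 2028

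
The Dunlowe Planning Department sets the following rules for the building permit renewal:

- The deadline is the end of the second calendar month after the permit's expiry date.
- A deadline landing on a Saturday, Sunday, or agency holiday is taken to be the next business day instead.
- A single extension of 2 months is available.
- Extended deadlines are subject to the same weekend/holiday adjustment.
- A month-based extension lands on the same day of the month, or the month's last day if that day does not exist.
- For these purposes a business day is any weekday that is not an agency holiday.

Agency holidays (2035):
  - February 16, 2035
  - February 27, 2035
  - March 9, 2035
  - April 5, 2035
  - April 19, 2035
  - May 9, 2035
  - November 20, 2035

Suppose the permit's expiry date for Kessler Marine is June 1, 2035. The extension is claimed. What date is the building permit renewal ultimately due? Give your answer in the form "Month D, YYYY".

The second month after June 1, 2035 is August 2035, whose last day is August 31, 2035.
Since August 31, 2035 is a Friday and not a holiday, the date is unchanged.
The 2 months extension carries August 31, 2035 to October 31, 2035.
October 31, 2035 falls on a Wednesday, which is a business day, so no adjustment is needed.
The final due date is October 31, 2035.

October 31, 2035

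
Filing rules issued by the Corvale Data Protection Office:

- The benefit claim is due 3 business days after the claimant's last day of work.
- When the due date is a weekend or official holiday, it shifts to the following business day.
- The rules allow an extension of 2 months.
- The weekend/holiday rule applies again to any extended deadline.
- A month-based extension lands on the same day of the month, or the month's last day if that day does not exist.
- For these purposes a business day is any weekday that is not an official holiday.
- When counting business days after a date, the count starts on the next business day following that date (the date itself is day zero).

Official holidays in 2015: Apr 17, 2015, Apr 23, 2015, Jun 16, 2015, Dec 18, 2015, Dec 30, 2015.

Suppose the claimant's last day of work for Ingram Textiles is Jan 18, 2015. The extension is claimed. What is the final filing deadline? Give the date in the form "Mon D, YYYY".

Mar 23, 2015

Starting the day after Jan 18, 2015 and counting 3 business days lands on Jan 21, 2015.
Jan 21, 2015 (Wednesday) is already a business day.
Applying the 2 months extension: 2 months after Jan 21, 2015 is Mar 21, 2015.
Mar 21, 2015 falls on a Saturday. Rolling to the next business day gives Mar 23, 2015, a Monday.
The final due date is Mar 23, 2015.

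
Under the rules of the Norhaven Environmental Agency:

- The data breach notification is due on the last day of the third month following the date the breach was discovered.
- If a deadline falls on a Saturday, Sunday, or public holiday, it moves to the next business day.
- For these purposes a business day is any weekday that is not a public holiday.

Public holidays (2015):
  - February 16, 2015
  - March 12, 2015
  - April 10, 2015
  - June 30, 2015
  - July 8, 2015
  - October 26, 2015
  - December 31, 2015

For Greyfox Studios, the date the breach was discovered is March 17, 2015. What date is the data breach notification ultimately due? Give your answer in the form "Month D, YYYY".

3 months after March 17, 2015 falls in June 2015; the last day of that month is June 30, 2015.
Because June 30, 2015 is a listed holiday, the deadline becomes July 1, 2015 (Wednesday).
Deadline: July 1, 2015.

July 1, 2015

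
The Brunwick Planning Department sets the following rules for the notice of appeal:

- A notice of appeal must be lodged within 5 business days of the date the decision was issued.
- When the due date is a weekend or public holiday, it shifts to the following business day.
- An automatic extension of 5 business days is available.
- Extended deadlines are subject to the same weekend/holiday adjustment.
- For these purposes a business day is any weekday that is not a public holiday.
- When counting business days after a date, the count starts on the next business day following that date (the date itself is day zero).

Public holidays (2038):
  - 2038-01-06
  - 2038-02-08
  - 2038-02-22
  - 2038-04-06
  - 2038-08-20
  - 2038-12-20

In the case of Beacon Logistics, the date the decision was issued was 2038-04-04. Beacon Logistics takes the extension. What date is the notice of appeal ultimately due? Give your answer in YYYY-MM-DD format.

2038-04-19

Starting the day after 2038-04-04 and counting 5 business days lands on 2038-04-12.
2038-04-12 (Monday) is already a business day.
Applying the 5-business-day extension: 5 business days after 2038-04-12 is 2038-04-19.
Since 2038-04-19 is a Monday and not a holiday, the date is unchanged.
Deadline: 2038-04-19.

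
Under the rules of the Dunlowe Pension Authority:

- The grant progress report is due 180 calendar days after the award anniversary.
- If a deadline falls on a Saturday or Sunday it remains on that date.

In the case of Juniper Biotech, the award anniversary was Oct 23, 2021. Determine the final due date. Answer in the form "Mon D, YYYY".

180 calendar days after Oct 23, 2021 is Apr 21, 2022.
No adjustment is made for weekends or holidays, so Apr 21, 2022 stands.
Deadline: Apr 21, 2022.

Apr 21, 2022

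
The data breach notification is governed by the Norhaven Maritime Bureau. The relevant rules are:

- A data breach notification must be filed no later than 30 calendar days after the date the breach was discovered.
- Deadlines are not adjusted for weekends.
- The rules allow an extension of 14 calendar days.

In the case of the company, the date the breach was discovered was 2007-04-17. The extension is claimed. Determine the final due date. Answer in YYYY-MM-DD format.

Trigger date 2007-04-17 + 30 calendar days = 2007-05-17.
2007-05-17 is a Thursday; no weekend or holiday adjustment applies.
With the 14-day extension, 2007-05-17 becomes 2007-05-31.
No adjustment is made for weekends or holidays, so 2007-05-31 stands.
So the filing is due 2007-05-31.

2007-05-31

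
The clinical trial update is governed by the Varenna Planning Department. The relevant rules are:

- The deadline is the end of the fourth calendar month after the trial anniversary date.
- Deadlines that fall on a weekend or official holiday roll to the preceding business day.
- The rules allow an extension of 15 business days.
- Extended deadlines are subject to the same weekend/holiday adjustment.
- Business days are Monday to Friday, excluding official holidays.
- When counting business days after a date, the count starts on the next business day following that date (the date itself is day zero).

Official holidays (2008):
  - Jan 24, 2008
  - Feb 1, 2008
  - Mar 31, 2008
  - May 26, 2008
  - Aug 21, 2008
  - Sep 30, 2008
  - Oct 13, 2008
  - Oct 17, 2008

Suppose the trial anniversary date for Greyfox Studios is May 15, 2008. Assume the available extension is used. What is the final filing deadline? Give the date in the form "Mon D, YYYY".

The fourth month after May 15, 2008 is September 2008, whose last day is Sep 30, 2008.
Because Sep 30, 2008 is a listed holiday, the deadline becomes Sep 29, 2008 (Monday).
Counting 15 further business days from Sep 29, 2008 reaches Oct 23, 2008.
Oct 23, 2008 falls on a Thursday, which is a business day, so no adjustment is needed.
The final due date is Oct 23, 2008.

Oct 23, 2008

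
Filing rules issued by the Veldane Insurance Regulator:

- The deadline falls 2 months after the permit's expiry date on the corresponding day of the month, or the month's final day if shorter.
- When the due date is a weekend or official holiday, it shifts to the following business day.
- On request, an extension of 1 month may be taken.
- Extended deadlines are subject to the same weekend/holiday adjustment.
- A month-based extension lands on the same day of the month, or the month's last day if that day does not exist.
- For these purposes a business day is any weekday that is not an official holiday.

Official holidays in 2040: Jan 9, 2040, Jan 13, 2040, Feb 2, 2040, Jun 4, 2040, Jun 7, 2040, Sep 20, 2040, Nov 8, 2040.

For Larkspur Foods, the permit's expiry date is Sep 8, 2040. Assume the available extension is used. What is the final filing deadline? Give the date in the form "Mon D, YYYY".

Dec 10, 2040

Moving 2 months forward from Sep 8, 2040 on the corresponding day gives Nov 8, 2040.
Nov 8, 2040 is a listed holiday; the next business day is Nov 9, 2040 (Friday).
Add 1 month to Nov 9, 2040: Dec 9, 2040.
Dec 9, 2040 falls on a Sunday. Rolling to the next business day gives Dec 10, 2040, a Monday.
The final due date is Dec 10, 2040.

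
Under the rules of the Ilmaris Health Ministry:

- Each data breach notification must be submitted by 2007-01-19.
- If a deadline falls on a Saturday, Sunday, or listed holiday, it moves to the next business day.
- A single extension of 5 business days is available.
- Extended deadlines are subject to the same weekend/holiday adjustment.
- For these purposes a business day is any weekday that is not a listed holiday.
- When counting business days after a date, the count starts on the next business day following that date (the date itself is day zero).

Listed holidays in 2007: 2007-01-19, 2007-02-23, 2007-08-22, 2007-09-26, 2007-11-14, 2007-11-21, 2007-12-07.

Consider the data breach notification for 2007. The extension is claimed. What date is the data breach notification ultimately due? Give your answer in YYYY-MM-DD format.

2007-01-29

Start from the fixed due date, 2007-01-19.
2007-01-19 is a listed holiday, so it moves to the next business day, 2007-01-22 (Monday).
Applying the 5-business-day extension: 5 business days after 2007-01-22 is 2007-01-29.
Since 2007-01-29 is a Monday and not a holiday, the date is unchanged.
Final deadline: 2007-01-29.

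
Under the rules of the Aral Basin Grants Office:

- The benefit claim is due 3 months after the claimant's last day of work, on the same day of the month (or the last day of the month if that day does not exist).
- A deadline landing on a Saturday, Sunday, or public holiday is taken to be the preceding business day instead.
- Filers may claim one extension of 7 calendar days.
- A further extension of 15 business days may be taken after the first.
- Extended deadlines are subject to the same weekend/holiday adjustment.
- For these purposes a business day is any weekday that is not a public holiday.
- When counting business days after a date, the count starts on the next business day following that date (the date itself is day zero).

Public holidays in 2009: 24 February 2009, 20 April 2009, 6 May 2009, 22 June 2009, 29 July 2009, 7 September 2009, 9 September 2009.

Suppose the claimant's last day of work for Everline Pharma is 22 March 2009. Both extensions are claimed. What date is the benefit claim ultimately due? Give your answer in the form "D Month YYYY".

17 July 2009

3 months after 22 March 2009, on the same day of the month, is 22 June 2009.
Because 22 June 2009 is a listed holiday, the deadline becomes 19 June 2009 (Friday).
The 7-calendar-day extension moves the deadline from 19 June 2009 to 26 June 2009.
Since 26 June 2009 is a Friday and not a holiday, the date is unchanged.
Applying the 15-business-day extension: 15 business days after 26 June 2009 is 17 July 2009.
Since 17 July 2009 is a Friday and not a holiday, the date is unchanged.
So the filing is due 17 July 2009.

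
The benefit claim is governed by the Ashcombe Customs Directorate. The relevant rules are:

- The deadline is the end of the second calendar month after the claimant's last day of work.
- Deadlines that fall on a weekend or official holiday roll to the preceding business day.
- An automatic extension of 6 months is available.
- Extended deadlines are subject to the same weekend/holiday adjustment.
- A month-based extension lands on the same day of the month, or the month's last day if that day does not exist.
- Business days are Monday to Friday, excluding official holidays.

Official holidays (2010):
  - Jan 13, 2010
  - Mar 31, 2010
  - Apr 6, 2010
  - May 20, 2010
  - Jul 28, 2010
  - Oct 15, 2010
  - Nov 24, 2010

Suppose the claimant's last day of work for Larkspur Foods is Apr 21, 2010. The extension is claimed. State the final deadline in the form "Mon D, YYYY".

2 months after Apr 21, 2010 falls in June 2010; the last day of that month is Jun 30, 2010.
Since Jun 30, 2010 is a Wednesday and not a holiday, the date is unchanged.
The 6 months extension carries Jun 30, 2010 to Dec 30, 2010.
Dec 30, 2010 is a Thursday and not a listed holiday, so it stands.
The final due date is Dec 30, 2010.

Dec 30, 2010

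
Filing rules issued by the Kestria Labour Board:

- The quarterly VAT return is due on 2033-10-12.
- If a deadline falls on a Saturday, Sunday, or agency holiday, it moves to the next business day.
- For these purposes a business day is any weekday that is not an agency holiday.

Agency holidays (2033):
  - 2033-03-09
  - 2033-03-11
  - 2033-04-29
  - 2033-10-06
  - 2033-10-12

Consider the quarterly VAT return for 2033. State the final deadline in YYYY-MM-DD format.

2033-10-13

Start from the fixed due date, 2033-10-12.
Because 2033-10-12 is a listed holiday, the deadline becomes 2033-10-13 (Thursday).
Final deadline: 2033-10-13.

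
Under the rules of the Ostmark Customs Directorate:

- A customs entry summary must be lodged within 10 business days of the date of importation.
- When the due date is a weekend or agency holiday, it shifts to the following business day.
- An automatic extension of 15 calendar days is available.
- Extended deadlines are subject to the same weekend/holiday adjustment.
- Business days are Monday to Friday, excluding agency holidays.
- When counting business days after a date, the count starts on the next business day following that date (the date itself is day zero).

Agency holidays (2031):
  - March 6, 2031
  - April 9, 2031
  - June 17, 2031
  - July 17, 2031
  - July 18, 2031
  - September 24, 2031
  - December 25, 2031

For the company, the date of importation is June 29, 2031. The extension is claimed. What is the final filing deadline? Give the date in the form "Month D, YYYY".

Counting 10 business days after June 29, 2031 (skipping weekends and listed holidays) reaches July 11, 2031.
July 11, 2031 is a Friday and not a listed holiday, so it stands.
With the 15-day extension, July 11, 2031 becomes July 26, 2031.
Because July 26, 2031 is a Saturday, the deadline becomes July 28, 2031 (Monday).
Deadline: July 28, 2031.

July 28, 2031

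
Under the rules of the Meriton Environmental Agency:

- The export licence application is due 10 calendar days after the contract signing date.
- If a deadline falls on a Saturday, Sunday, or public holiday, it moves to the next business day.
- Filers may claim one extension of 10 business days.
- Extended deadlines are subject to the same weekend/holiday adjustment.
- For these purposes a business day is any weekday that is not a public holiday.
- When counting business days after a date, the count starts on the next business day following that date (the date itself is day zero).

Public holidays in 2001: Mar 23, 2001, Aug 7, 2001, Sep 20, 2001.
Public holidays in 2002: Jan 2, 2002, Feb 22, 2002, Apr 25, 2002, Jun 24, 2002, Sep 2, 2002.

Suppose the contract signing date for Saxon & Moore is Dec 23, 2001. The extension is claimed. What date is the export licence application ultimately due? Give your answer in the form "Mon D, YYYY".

Jan 17, 2002

Adding 10 calendar days to Dec 23, 2001 gives Jan 2, 2002.
Jan 2, 2002 falls on a listed holiday. Rolling to the next business day gives Jan 3, 2002, a Thursday.
Counting 10 further business days from Jan 3, 2002 reaches Jan 17, 2002.
Jan 17, 2002 (Thursday) is already a business day.
Final deadline: Jan 17, 2002.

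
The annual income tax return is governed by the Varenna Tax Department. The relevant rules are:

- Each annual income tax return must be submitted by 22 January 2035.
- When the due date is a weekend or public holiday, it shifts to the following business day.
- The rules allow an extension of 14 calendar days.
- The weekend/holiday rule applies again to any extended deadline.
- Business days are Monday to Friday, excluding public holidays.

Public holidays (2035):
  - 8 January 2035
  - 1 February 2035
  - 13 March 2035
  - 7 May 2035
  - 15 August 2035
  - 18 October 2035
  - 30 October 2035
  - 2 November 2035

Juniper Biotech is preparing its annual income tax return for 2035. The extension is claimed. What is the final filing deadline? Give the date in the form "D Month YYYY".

5 February 2035

The statutory due date is 22 January 2035.
Since 22 January 2035 is a Monday and not a holiday, the date is unchanged.
Add the 14 calendar-day extension to 22 January 2035: 5 February 2035.
5 February 2035 is a Monday and not a listed holiday, so it stands.
The final due date is 5 February 2035.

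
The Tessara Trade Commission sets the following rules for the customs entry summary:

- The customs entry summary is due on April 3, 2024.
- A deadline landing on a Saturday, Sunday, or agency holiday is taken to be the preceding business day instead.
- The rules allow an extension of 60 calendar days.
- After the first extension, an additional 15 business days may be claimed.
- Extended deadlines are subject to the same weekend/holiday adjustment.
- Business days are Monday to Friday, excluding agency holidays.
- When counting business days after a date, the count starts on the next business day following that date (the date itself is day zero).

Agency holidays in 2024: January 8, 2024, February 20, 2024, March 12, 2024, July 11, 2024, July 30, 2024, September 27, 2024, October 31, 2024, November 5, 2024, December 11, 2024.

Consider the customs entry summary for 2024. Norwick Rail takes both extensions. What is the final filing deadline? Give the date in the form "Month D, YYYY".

The statutory due date is April 3, 2024.
Since April 3, 2024 is a Wednesday and not a holiday, the date is unchanged.
The 60-calendar-day extension moves the deadline from April 3, 2024 to June 2, 2024.
Because June 2, 2024 is a Sunday, the deadline becomes May 31, 2024 (Friday).
The 15-business-day extension runs from May 31, 2024 to June 21, 2024.
Since June 21, 2024 is a Friday and not a holiday, the date is unchanged.
Final deadline: June 21, 2024.

June 21, 2024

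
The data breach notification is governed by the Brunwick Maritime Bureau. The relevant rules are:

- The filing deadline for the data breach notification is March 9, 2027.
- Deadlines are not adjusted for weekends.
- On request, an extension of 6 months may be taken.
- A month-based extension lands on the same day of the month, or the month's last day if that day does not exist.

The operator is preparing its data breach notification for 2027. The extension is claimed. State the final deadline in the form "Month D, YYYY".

Start from the fixed due date, March 9, 2027.
No adjustment is made for weekends or holidays, so March 9, 2027 stands.
The 6 months extension carries March 9, 2027 to September 9, 2027.
September 9, 2027 falls on a Thursday. The rules make no weekend/holiday allowance, so it remains September 9, 2027.
The final due date is September 9, 2027.

September 9, 2027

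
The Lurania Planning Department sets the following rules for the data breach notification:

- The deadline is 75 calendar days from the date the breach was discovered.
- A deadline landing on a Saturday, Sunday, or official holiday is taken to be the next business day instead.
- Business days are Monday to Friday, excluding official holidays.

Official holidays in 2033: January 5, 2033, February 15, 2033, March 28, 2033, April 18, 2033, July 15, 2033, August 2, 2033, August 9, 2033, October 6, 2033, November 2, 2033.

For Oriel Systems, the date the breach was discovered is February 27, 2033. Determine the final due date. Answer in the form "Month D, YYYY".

Adding 75 calendar days to February 27, 2033 gives May 13, 2033.
Since May 13, 2033 is a Friday and not a holiday, the date is unchanged.
Final deadline: May 13, 2033.

May 13, 2033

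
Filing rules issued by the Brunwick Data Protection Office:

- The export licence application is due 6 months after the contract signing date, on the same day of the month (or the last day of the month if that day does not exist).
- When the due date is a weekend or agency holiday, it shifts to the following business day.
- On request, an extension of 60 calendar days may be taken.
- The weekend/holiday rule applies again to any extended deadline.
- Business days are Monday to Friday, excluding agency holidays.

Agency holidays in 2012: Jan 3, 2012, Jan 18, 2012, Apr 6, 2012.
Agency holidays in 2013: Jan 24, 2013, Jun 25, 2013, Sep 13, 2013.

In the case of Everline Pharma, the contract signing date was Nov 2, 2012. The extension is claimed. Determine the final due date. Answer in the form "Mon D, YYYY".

Moving 6 months forward from Nov 2, 2012 on the corresponding day gives May 2, 2013.
Since May 2, 2013 is a Thursday and not a holiday, the date is unchanged.
With the 60-day extension, May 2, 2013 becomes Jul 1, 2013.
Jul 1, 2013 is a Monday and not a listed holiday, so it stands.
Deadline: Jul 1, 2013.

Jul 1, 2013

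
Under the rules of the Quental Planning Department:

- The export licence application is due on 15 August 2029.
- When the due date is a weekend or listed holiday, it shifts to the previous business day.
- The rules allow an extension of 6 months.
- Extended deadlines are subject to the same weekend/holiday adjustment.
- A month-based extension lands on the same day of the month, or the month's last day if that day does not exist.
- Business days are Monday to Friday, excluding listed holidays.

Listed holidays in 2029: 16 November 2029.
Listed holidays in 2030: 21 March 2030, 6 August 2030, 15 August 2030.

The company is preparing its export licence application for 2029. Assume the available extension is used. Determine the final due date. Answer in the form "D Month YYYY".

The stated deadline is 15 August 2029.
Since 15 August 2029 is a Wednesday and not a holiday, the date is unchanged.
The 6 months extension carries 15 August 2029 to 15 February 2030.
Since 15 February 2030 is a Friday and not a holiday, the date is unchanged.
The final due date is 15 February 2030.

15 February 2030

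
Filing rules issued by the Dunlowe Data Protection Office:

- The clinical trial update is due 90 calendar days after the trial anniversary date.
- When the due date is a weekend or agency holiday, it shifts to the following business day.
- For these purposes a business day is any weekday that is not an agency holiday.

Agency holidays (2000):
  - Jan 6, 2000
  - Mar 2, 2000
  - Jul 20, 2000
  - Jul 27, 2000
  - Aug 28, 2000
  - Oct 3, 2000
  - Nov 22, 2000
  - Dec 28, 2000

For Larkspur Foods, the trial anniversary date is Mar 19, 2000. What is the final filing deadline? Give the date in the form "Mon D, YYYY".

Jun 19, 2000

Trigger date Mar 19, 2000 + 90 calendar days = Jun 17, 2000.
Jun 17, 2000 falls on a Saturday. Rolling to the next business day gives Jun 19, 2000, a Monday.
The final due date is Jun 19, 2000.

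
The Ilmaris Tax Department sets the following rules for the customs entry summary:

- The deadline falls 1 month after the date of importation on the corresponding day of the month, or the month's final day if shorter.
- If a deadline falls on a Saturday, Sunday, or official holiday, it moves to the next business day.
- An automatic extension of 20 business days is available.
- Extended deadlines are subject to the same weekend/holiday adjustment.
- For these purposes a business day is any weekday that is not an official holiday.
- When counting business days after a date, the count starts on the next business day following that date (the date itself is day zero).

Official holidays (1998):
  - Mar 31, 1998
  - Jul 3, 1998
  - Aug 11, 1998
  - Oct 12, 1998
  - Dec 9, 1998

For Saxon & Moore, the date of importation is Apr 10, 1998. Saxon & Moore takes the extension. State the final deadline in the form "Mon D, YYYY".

Jun 8, 1998

1 month from Apr 10, 1998 is May 10, 1998.
May 10, 1998 is a Sunday; the next business day is May 11, 1998 (Monday).
Counting 20 further business days from May 11, 1998 reaches Jun 8, 1998.
Since Jun 8, 1998 is a Monday and not a holiday, the date is unchanged.
Deadline: Jun 8, 1998.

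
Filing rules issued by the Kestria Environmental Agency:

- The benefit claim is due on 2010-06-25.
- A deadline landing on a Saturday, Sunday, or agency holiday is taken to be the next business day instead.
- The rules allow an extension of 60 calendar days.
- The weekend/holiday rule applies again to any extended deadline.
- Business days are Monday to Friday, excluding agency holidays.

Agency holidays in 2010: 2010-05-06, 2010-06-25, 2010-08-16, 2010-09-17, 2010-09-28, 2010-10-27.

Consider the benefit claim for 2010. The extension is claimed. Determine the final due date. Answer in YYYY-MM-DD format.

2010-08-27

The statutory due date is 2010-06-25.
2010-06-25 is a listed holiday, so it moves to the next business day, 2010-06-28 (Monday).
The 60-calendar-day extension moves the deadline from 2010-06-28 to 2010-08-27.
2010-08-27 falls on a Friday, which is a business day, so no adjustment is needed.
Deadline: 2010-08-27.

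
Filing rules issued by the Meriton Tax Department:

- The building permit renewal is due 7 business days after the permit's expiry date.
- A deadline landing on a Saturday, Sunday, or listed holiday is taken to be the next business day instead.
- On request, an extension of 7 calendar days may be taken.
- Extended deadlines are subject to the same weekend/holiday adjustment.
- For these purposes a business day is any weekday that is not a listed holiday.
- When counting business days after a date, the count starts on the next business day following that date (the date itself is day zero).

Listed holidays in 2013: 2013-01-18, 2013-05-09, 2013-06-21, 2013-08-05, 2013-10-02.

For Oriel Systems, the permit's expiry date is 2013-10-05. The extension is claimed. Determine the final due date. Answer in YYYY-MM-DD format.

2013-10-22

Starting the day after 2013-10-05 and counting 7 business days lands on 2013-10-15.
2013-10-15 falls on a Tuesday, which is a business day, so no adjustment is needed.
The 7-calendar-day extension moves the deadline from 2013-10-15 to 2013-10-22.
Since 2013-10-22 is a Tuesday and not a holiday, the date is unchanged.
The final due date is 2013-10-22.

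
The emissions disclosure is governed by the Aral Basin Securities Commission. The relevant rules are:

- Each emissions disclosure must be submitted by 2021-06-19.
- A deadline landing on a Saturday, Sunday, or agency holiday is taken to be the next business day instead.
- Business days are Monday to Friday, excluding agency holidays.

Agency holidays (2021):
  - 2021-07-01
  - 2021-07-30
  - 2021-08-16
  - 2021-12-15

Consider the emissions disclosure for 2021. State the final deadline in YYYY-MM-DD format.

Start from the fixed due date, 2021-06-19.
2021-06-19 is a Saturday; the next business day is 2021-06-21 (Monday).
Deadline: 2021-06-21.

2021-06-21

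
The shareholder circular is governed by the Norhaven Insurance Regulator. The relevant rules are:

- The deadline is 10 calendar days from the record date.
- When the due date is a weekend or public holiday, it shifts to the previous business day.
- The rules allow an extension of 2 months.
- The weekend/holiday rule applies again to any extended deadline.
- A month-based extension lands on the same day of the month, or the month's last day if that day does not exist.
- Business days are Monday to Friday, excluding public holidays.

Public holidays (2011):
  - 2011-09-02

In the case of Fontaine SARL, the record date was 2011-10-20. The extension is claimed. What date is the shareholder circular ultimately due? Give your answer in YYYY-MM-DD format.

Adding 10 calendar days to 2011-10-20 gives 2011-10-30.
2011-10-30 falls on a Sunday. Rolling to the preceding business day gives 2011-10-28, a Friday.
Add 2 months to 2011-10-28: 2011-12-28.
Since 2011-12-28 is a Wednesday and not a holiday, the date is unchanged.
The final due date is 2011-12-28.

2011-12-28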